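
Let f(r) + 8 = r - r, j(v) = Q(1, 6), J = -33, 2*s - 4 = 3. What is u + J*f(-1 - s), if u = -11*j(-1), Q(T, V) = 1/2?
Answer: 517/2 ≈ 258.50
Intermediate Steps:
s = 7/2 (s = 2 + (½)*3 = 2 + 3/2 = 7/2 ≈ 3.5000)
Q(T, V) = ½
j(v) = ½
f(r) = -8 (f(r) = -8 + (r - r) = -8 + 0 = -8)
u = -11/2 (u = -11*½ = -11/2 ≈ -5.5000)
u + J*f(-1 - s) = -11/2 - 33*(-8) = -11/2 + 264 = 517/2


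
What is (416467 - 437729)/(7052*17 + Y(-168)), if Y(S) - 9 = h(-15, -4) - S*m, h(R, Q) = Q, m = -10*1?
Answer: -21262/118209 ≈ -0.17987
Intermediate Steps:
m = -10
Y(S) = 5 + 10*S (Y(S) = 9 + (-4 - S*(-10)) = 9 + (-4 - (-10)*S) = 9 + (-4 + 10*S) = 5 + 10*S)
(416467 - 437729)/(7052*17 + Y(-168)) = (416467 - 437729)/(7052*17 + (5 + 10*(-168))) = -21262/(119884 + (5 - 1680)) = -21262/(119884 - 1675) = -21262/118209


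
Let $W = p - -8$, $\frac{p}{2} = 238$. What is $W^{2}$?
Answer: $234256$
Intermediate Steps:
$p = 476$ ($p = 2 \cdot 238 = 476$)
$W = 484$ ($W = 476 - -8 = 476 + 8 = 484$)
$W^{2} = 484^{2} = 234256$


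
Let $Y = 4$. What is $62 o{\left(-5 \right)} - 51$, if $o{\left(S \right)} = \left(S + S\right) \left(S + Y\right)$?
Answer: $569$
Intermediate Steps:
$o{\left(S \right)} = 2 S \left(4 + S\right)$ ($o{\left(S \right)} = \left(S + S\right) \left(S + 4\right) = 2 S \left(4 + S\right)$)
$62 o{\left(-5 \right)} - 51 = 62 \cdot 2 \left(-5\right) \left(4 - 5\right) - 51 = 62 \cdot 2 \left(-5\right) \left(-1\right) - 51 = 62 \cdot 10 - 51 = 620 - 51 = 569$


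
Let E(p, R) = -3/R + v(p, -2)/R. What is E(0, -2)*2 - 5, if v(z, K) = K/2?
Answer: -1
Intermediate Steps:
v(z, K) = K/2
E(p, R) = -4/R (E(p, R) = -3/R + ((½)*(-2))/R = -3/R - 1/R = -4/R)
E(0, -2)*2 - 5 = -4/(-2)*2 - 5 = -4*(-½)*2 - 5 = 2*2 - 5 = 4 - 5 = -1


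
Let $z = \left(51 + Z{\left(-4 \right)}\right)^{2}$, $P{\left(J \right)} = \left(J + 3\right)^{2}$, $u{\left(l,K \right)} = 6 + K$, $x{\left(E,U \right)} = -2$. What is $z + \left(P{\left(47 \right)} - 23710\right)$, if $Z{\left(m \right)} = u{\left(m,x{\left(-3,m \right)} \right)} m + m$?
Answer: $-20249$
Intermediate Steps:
$P{\left(J \right)} = \left(3 + J\right)^{2}$
$Z{\left(m \right)} = 5 m$ ($Z{\left(m \right)} = \left(6 - 2\right) m + m = 4 m + m = 5 m$)
$z = 961$ ($z = \left(51 + 5 \left(-4\right)\right)^{2} = \left(51 - 20\right)^{2} = 31^{2} = 961$)
$z + \left(P{\left(47 \right)} - 23710\right) = 961 - \left(23710 - \left(3 + 47\right)^{2}\right) = 961 - \left(23710 - 50^{2}\right) = 961 + \left(2500 - 23710\right) = 961 - 21210 = -20249$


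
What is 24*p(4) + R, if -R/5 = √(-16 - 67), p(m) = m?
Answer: 96 - 5*I*√83 ≈ 96.0 - 45.552*I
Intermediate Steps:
R = -5*I*√83 (R = -5*√(-16 - 67) = -5*I*√83 ≈ -45.552*I)
24*p(4) + R = 24*4 - 5*I*√83 = 96 - 5*I*√83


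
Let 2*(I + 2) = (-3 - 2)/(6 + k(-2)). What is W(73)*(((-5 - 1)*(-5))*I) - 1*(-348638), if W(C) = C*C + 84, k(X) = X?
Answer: -310543/4 ≈ -77636.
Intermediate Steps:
I = -21/8 (I = -2 + ((-3 - 2)/(6 - 2))/2 = -2 + (-5/4)/2 = -2 + (-5*¼)/2 = -2 + (½)*(-5/4) = -2 - 5/8 = -21/8 ≈ -2.6250)
W(C) = 84 + C² (W(C) = C² + 84 = 84 + C²)
W(73)*(((-5 - 1)*(-5))*I) - 1*(-348638) = (84 + 73²)*(((-5 - 1)*(-5))*(-21/8)) - 1*(-348638) = (84 + 5329)*(-6*(-5)*(-21/8)) + 348638 = 5413*(30*(-21/8)) + 348638 = 5413*(-315/4) + 348638 = -1705095/4 + 348638 = -310543/4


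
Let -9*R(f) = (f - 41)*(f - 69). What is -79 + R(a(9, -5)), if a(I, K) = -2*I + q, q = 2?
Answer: -1852/3 ≈ -617.33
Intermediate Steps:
a(I, K) = 2 - 2*I (a(I, K) = -2*I + 2 = 2 - 2*I)
R(f) = -(-69 + f)*(-41 + f)/9 (R(f) = -(f - 41)*(f - 69)/9 = -(-41 + f)*(-69 + f)/9 = -(-69 + f)*(-41 + f)/9)
-79 + R(a(9, -5)) = -79 + (-943/3 - (2 - 2*9)²/9 + 110*(2 - 2*9)/9) = -79 + (-943/3 - (2 - 18)²/9 + 110*(2 - 18)/9) = -79 + (-943/3 - ⅑*(-16)² + (110/9)*(-16)) = -79 + (-943/3 - ⅑*256 - 1760/9) = -79 + (-943/3 - 256/9 - 1760/9) = -79 - 1615/3 = -1852/3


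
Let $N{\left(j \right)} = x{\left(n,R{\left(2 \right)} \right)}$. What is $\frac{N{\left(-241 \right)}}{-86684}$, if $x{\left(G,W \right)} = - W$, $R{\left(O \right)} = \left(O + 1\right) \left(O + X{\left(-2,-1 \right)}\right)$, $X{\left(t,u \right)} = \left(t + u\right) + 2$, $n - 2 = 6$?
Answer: $\frac{3}{86684} \approx 3.4608 \cdot 10^{-5}$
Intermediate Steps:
$n = 8$ ($n = 2 + 6 = 8$)
$X{\left(t,u \right)} = 2 + t + u$
$R{\left(O \right)} = \left(1 + O\right) \left(-1 + O\right)$ ($R{\left(O \right)} = \left(O + 1\right) \left(O - 1\right) = \left(1 + O\right) \left(O - 1\right) = \left(1 + O\right) \left(-1 + O\right)$)
$N{\left(j \right)} = -3$ ($N{\left(j \right)} = - (-1 + 2^{2}) = - (-1 + 4) = \left(-1\right) 3 = -3$)
$\frac{N{\left(-241 \right)}}{-86684} = - \frac{3}{-86684} = \left(-3\right) \left(- \frac{1}{86684}\right) = \frac{3}{86684}$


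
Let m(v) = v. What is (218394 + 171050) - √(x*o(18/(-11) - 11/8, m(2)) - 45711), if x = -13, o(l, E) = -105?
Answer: 389444 - I*√44346 ≈ 3.8944e+5 - 210.58*I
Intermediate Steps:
(218394 + 171050) - √(x*o(18/(-11) - 11/8, m(2)) - 45711) = (218394 + 171050) - √(-13*(-105) - 45711) = 389444 - √(1365 - 45711) = 389444 - √(-44346) = 389444 - I*√44346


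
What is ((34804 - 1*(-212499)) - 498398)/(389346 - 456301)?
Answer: 50219/13391 ≈ 3.7502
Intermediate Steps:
((34804 - 1*(-212499)) - 498398)/(389346 - 456301) = ((34804 + 212499) - 498398)/(-66955) = (247303 - 498398)*(-1/66955) = -251095*(-1/66955) = 50219/13391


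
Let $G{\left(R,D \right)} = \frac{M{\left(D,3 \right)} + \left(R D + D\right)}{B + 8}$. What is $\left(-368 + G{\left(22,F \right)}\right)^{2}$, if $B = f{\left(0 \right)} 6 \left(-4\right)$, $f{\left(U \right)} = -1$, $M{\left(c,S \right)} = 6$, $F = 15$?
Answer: $\frac{130530625}{1024} \approx 1.2747 \cdot 10^{5}$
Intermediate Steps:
$B = 24$ ($B = \left(-1\right) 6 \left(-4\right) = \left(-6\right) \left(-4\right) = 24$)
$G{\left(R,D \right)} = \frac{3}{16} + \frac{D}{32} + \frac{D R}{32}$ ($G{\left(R,D \right)} = \frac{6 + \left(R D + D\right)}{24 + 8} = \frac{6 + \left(D R + D\right)}{32} = \left(6 + \left(D + D R\right)\right) \frac{1}{32} = \left(6 + D + D R\right) \frac{1}{32} = \frac{3}{16} + \frac{D}{32} + \frac{D R}{32}$)
$\left(-368 + G{\left(22,F \right)}\right)^{2} = \left(-368 + \left(\frac{3}{16} + \frac{1}{32} \cdot 15 + \frac{1}{32} \cdot 15 \cdot 22\right)\right)^{2} = \left(-368 + \left(\frac{3}{16} + \frac{15}{32} + \frac{165}{16}\right)\right)^{2} = \left(-368 + \frac{351}{32}\right)^{2} = \left(- \frac{11425}{32}\right)^{2} = \frac{130530625}{1024}$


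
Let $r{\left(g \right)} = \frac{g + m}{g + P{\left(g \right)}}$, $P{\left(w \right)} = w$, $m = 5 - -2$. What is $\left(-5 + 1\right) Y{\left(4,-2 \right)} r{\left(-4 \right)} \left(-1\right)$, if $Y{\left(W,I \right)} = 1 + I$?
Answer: $\frac{3}{2} \approx 1.5$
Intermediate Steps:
$m = 7$ ($m = 5 + 2 = 7$)
$r{\left(g \right)} = \frac{7 + g}{2 g}$ ($r{\left(g \right)} = \frac{g + 7}{g + g} = \frac{7 + g}{2 g}$)
$\left(-5 + 1\right) Y{\left(4,-2 \right)} r{\left(-4 \right)} \left(-1\right) = \left(-5 + 1\right) \left(1 - 2\right) \frac{7 - 4}{2 \left(-4\right)} \left(-1\right) = \left(-4\right) \left(-1\right) \frac{1}{2} \left(- \frac{1}{4}\right) 3 \left(-1\right) = 4 \left(\left(- \frac{3}{8}\right) \left(-1\right)\right) = 4 \cdot \frac{3}{8} = \frac{3}{2}$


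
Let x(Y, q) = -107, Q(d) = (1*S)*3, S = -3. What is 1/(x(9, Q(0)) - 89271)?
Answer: -1/89378 ≈ -1.1188e-5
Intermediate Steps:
Q(d) = -9 (Q(d) = (1*(-3))*3 = -3*3 = -9)
1/(x(9, Q(0)) - 89271) = 1/(-107 - 89271) = 1/(-89378) = -1/89378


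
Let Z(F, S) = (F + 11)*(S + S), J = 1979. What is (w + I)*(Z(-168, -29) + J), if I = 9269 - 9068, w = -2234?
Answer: -22535805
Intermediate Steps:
Z(F, S) = 2*S*(11 + F) (Z(F, S) = (11 + F)*(2*S) = 2*S*(11 + F))
I = 201
(w + I)*(Z(-168, -29) + J) = (-2234 + 201)*(2*(-29)*(11 - 168) + 1979) = -2033*(2*(-29)*(-157) + 1979) = -2033*(9106 + 1979) = -2033*11085 = -22535805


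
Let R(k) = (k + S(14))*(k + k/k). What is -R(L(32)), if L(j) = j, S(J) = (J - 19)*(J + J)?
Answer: 3564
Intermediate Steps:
S(J) = 2*J*(-19 + J) (S(J) = (-19 + J)*(2*J) = 2*J*(-19 + J))
R(k) = (1 + k)*(-140 + k) (R(k) = (k + 2*14*(-19 + 14))*(k + k/k) = (k + 2*14*(-5))*(k + 1) = (k - 140)*(1 + k) = (-140 + k)*(1 + k) = (1 + k)*(-140 + k))
-R(L(32)) = -(-140 + 32² - 139*32) = -(-140 + 1024 - 4448) = -1*(-3564) = 3564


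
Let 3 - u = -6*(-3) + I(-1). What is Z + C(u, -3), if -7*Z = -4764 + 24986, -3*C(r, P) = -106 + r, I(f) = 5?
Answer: -19928/7 ≈ -2846.9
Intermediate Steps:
u = -20 (u = 3 - (-6*(-3) + 5) = 3 - (18 + 5) = 3 - 1*23 = 3 - 23 = -20)
C(r, P) = 106/3 - r/3 (C(r, P) = -(-106 + r)/3 = 106/3 - r/3)
Z = -20222/7 (Z = -(-4764 + 24986)/7 = -1/7*20222 = -20222/7 ≈ -2888.9)
Z + C(u, -3) = -20222/7 + (106/3 - 1/3*(-20)) = -20222/7 + (106/3 + 20/3) = -20222/7 + 42 = -19928/7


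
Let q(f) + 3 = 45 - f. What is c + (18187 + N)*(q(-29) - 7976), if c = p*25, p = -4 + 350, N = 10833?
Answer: -229394450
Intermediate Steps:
q(f) = 42 - f (q(f) = -3 + (45 - f) = 42 - f)
p = 346
c = 8650 (c = 346*25 = 8650)
c + (18187 + N)*(q(-29) - 7976) = 8650 + (18187 + 10833)*((42 - 1*(-29)) - 7976) = 8650 + 29020*((42 + 29) - 7976) = 8650 + 29020*(71 - 7976) = 8650 + 29020*(-7905) = 8650 - 229403100 = -229394450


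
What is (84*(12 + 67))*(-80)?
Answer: -530880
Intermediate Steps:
(84*(12 + 67))*(-80) = (84*79)*(-80) = 6636*(-80) = -530880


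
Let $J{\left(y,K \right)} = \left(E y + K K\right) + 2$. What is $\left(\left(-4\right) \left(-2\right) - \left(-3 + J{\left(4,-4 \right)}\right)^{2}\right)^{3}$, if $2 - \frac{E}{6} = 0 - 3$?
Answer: $-6045477024313$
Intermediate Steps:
$E = 30$ ($E = 12 - 6 \left(0 - 3\right) = 12 - -18 = 12 + 18 = 30$)
$J{\left(y,K \right)} = 2 + K^{2} + 30 y$ ($J{\left(y,K \right)} = \left(30 y + K K\right) + 2 = \left(30 y + K^{2}\right) + 2 = \left(K^{2} + 30 y\right) + 2 = 2 + K^{2} + 30 y$)
$\left(\left(-4\right) \left(-2\right) - \left(-3 + J{\left(4,-4 \right)}\right)^{2}\right)^{3} = \left(\left(-4\right) \left(-2\right) - \left(-3 + \left(2 + \left(-4\right)^{2} + 30 \cdot 4\right)\right)^{2}\right)^{3} = \left(8 - \left(-3 + \left(2 + 16 + 120\right)\right)^{2}\right)^{3} = \left(8 - \left(-3 + 138\right)^{2}\right)^{3} = \left(8 - 135^{2}\right)^{3} = \left(8 - 18225\right)^{3} = \left(-18217\right)^{3} = -6045477024313$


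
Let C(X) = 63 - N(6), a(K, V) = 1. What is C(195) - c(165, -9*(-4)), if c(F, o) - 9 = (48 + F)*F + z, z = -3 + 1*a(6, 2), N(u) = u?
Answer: -35095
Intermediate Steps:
z = -2 (z = -3 + 1*1 = -3 + 1 = -2)
c(F, o) = 7 + F*(48 + F) (c(F, o) = 9 + ((48 + F)*F - 2) = 9 + (F*(48 + F) - 2) = 9 + (-2 + F*(48 + F)) = 7 + F*(48 + F))
C(X) = 57 (C(X) = 63 - 1*6 = 63 - 6 = 57)
C(195) - c(165, -9*(-4)) = 57 - (7 + 165² + 48*165) = 57 - (7 + 27225 + 7920) = 57 - 1*35152 = 57 - 35152 = -35095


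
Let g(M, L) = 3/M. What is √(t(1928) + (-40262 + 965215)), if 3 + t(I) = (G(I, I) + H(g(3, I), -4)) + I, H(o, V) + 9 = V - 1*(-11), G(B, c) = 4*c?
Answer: 2*√233647 ≈ 966.74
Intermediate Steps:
H(o, V) = 2 + V (H(o, V) = -9 + (V - 1*(-11)) = -9 + (V + 11) = -9 + (11 + V) = 2 + V)
t(I) = -5 + 5*I (t(I) = -3 + ((4*I + (2 - 4)) + I) = -3 + ((4*I - 2) + I) = -3 + ((-2 + 4*I) + I) = -3 + (-2 + 5*I) = -5 + 5*I)
√(t(1928) + (-40262 + 965215)) = √((-5 + 5*1928) + (-40262 + 965215)) = √((-5 + 9640) + 924953) = √(9635 + 924953) = √934588 = 2*√233647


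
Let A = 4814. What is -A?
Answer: -4814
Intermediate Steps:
-A = -1*4814 = -4814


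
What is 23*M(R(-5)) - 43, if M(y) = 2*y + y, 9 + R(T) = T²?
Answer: 1061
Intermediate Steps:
R(T) = -9 + T²
M(y) = 3*y
23*M(R(-5)) - 43 = 23*(3*(-9 + (-5)²)) - 43 = 23*(3*(-9 + 25)) - 43 = 23*(3*16) - 43 = 23*48 - 43 = 1104 - 43 = 1061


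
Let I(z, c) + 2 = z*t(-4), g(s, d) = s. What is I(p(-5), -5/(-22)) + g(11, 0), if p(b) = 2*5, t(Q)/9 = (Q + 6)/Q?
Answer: -36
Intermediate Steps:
t(Q) = 9*(6 + Q)/Q (t(Q) = 9*((Q + 6)/Q) = 9*((6 + Q)/Q) = 9*(6 + Q)/Q)
p(b) = 10
I(z, c) = -2 - 9*z/2 (I(z, c) = -2 + z*(9 + 54/(-4)) = -2 + z*(9 + 54*(-1/4)) = -2 + z*(9 - 27/2) = -2 + z*(-9/2) = -2 - 9*z/2)
I(p(-5), -5/(-22)) + g(11, 0) = (-2 - 9/2*10) + 11 = (-2 - 45) + 11 = -47 + 11 = -36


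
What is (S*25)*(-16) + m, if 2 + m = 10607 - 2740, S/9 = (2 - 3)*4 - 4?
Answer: 36665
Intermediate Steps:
S = -72 (S = 9*((2 - 3)*4 - 4) = 9*(-1*4 - 4) = 9*(-4 - 4) = 9*(-8) = -72)
m = 7865 (m = -2 + (10607 - 2740) = -2 + 7867 = 7865)
(S*25)*(-16) + m = -72*25*(-16) + 7865 = -1800*(-16) + 7865 = 28800 + 7865 = 36665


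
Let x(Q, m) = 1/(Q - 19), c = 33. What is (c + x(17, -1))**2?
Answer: 4225/4 ≈ 1056.3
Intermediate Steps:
x(Q, m) = 1/(-19 + Q)
(c + x(17, -1))**2 = (33 + 1/(-19 + 17))**2 = (33 + 1/(-2))**2 = (33 - 1/2)**2 = (65/2)**2 = 4225/4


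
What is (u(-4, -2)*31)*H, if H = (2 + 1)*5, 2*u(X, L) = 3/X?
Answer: -1395/8 ≈ -174.38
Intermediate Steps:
u(X, L) = 3/(2*X) (u(X, L) = (3/X)/2 = 3/(2*X))
H = 15 (H = 3*5 = 15)
(u(-4, -2)*31)*H = (((3/2)/(-4))*31)*15 = (((3/2)*(-1/4))*31)*15 = -3/8*31*15 = -93/8*15 = -1395/8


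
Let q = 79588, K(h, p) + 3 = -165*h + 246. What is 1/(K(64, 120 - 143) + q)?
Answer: 1/69271 ≈ 1.4436e-5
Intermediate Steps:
K(h, p) = 243 - 165*h (K(h, p) = -3 + (-165*h + 246) = -3 + (246 - 165*h) = 243 - 165*h)
1/(K(64, 120 - 143) + q) = 1/((243 - 165*64) + 79588) = 1/((243 - 10560) + 79588) = 1/(-10317 + 79588) = 1/69271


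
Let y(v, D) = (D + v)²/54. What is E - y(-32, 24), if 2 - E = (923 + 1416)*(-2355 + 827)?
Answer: 96497806/27 ≈ 3.5740e+6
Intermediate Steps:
E = 3573994 (E = 2 - (923 + 1416)*(-2355 + 827) = 2 - 2339*(-1528) = 2 - 1*(-3573992) = 2 + 3573992 = 3573994)
y(v, D) = (D + v)²/54 (y(v, D) = (D + v)²*(1/54) = (D + v)²/54)
E - y(-32, 24) = 3573994 - (24 - 32)²/54 = 3573994 - (-8)²/54 = 3573994 - 64/54 = 3573994 - 1*32/27 = 3573994 - 32/27 = 96497806/27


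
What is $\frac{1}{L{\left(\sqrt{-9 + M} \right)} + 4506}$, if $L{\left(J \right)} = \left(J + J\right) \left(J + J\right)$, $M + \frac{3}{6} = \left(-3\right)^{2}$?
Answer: $\frac{1}{4504} \approx 0.00022202$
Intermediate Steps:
$M = \frac{17}{2}$ ($M = - \frac{1}{2} + \left(-3\right)^{2} = - \frac{1}{2} + 9 = \frac{17}{2} \approx 8.5$)
$L{\left(J \right)} = 4 J^{2}$ ($L{\left(J \right)} = 2 J 2 J = 4 J^{2}$)
$\frac{1}{L{\left(\sqrt{-9 + M} \right)} + 4506} = \frac{1}{4 \left(\sqrt{-9 + \frac{17}{2}}\right)^{2} + 4506} = \frac{1}{4 \left(\sqrt{- \frac{1}{2}}\right)^{2} + 4506} = \frac{1}{4 \left(\frac{i \sqrt{2}}{2}\right)^{2} + 4506} = \frac{1}{4 \left(- \frac{1}{2}\right) + 4506} = \frac{1}{-2 + 4506} = \frac{1}{4504}$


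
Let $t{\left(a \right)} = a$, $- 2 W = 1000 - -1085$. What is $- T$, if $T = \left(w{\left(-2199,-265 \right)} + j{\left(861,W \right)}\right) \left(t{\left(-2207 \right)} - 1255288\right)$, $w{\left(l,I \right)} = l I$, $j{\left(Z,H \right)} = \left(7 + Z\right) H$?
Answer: $-405108301725$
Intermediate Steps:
$W = - \frac{2085}{2}$ ($W = - \frac{1000 - -1085}{2} = - \frac{1000 + 1085}{2} = \left(- \frac{1}{2}\right) 2085 = - \frac{2085}{2} \approx -1042.5$)
$j{\left(Z,H \right)} = H \left(7 + Z\right)$
$w{\left(l,I \right)} = I l$
$T = 405108301725$ ($T = \left(\left(-265\right) \left(-2199\right) - \frac{2085 \left(7 + 861\right)}{2}\right) \left(-2207 - 1255288\right) = \left(582735 - 904890\right) \left(-1257495\right) = \left(-322155\right) \left(-1257495\right) = 405108301725$)
$- T = \left(-1\right) 405108301725 = -405108301725$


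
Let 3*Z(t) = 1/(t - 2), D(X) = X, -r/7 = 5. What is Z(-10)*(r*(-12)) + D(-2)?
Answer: -41/3 ≈ -13.667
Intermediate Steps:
r = -35 (r = -7*5 = -35)
Z(t) = 1/(3*(-2 + t)) (Z(t) = 1/(3*(t - 2)) = 1/(3*(-2 + t)))
Z(-10)*(r*(-12)) + D(-2) = (1/(3*(-2 - 10)))*(-35*(-12)) - 2 = ((⅓)/(-12))*420 - 2 = ((⅓)*(-1/12))*420 - 2 = -1/36*420 - 2 = -35/3 - 2 = -41/3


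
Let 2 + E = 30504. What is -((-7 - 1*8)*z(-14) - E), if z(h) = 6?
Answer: 30592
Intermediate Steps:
E = 30502 (E = -2 + 30504 = 30502)
-((-7 - 1*8)*z(-14) - E) = -((-7 - 1*8)*6 - 1*30502) = -((-7 - 8)*6 - 30502) = -(-15*6 - 30502) = -(-90 - 30502) = -1*(-30592) = 30592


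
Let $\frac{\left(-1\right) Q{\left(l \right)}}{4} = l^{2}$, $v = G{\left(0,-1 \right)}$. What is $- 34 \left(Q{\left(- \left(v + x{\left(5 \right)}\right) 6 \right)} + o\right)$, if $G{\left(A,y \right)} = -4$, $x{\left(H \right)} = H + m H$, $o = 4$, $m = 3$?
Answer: $1253240$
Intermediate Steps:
$x{\left(H \right)} = 4 H$ ($x{\left(H \right)} = H + 3 H = 4 H$)
$v = -4$
$Q{\left(l \right)} = - 4 l^{2}$
$- 34 \left(Q{\left(- \left(v + x{\left(5 \right)}\right) 6 \right)} + o\right) = - 34 \left(- 4 \left(- \left(-4 + 4 \cdot 5\right) 6\right)^{2} + 4\right) = - 34 \left(- 4 \left(- \left(-4 + 20\right) 6\right)^{2} + 4\right) = - 34 \left(- 4 \left(- 16 \cdot 6\right)^{2} + 4\right) = - 34 \left(- 4 \left(\left(-1\right) 96\right)^{2} + 4\right) = - 34 \left(- 4 \left(-96\right)^{2} + 4\right) = - 34 \left(\left(-4\right) 9216 + 4\right) = - 34 \left(-36864 + 4\right) = \left(-34\right) \left(-36860\right) = 1253240$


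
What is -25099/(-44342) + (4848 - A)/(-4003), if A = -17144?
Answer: -874697967/177501026 ≈ -4.9278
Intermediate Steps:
-25099/(-44342) + (4848 - A)/(-4003) = -25099/(-44342) + (4848 - 1*(-17144))/(-4003) = -25099*(-1/44342) + (4848 + 17144)*(-1/4003) = 25099/44342 + 21992*(-1/4003) = 25099/44342 - 21992/4003 = -874697967/177501026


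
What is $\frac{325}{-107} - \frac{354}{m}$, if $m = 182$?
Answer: $- \frac{48514}{9737} \approx -4.9824$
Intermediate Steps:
$\frac{325}{-107} - \frac{354}{m} = \frac{325}{-107} - \frac{354}{182} = 325 \left(- \frac{1}{107}\right) - \frac{177}{91} = - \frac{325}{107} - \frac{177}{91} = - \frac{48514}{9737}$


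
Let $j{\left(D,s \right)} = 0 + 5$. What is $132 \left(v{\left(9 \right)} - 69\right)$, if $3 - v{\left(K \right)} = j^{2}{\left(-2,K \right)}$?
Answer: $-12012$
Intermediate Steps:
$j{\left(D,s \right)} = 5$
$v{\left(K \right)} = -22$ ($v{\left(K \right)} = 3 - 5^{2} = 3 - 25 = -22$)
$132 \left(v{\left(9 \right)} - 69\right) = 132 \left(-22 - 69\right) = 132 \left(-91\right) = -12012$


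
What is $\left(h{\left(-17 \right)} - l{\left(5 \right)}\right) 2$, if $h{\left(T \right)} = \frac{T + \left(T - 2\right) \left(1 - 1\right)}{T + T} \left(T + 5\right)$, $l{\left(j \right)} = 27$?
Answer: $-66$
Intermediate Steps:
$h{\left(T \right)} = \frac{5}{2} + \frac{T}{2}$ ($h{\left(T \right)} = \frac{T + \left(-2 + T\right) 0}{2 T} \left(5 + T\right) = \left(T + 0\right) \frac{1}{2 T} \left(5 + T\right) = T \frac{1}{2 T} \left(5 + T\right) = \frac{5 + T}{2} = \frac{5}{2} + \frac{T}{2}$)
$\left(h{\left(-17 \right)} - l{\left(5 \right)}\right) 2 = \left(\left(\frac{5}{2} + \frac{1}{2} \left(-17\right)\right) - 27\right) 2 = \left(\left(\frac{5}{2} - \frac{17}{2}\right) - 27\right) 2 = \left(-6 - 27\right) 2 = \left(-33\right) 2 = -66$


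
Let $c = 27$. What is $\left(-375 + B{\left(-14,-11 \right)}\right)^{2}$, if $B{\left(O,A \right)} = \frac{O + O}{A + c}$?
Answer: $\frac{2271049}{16} \approx 1.4194 \cdot 10^{5}$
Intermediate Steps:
$B{\left(O,A \right)} = \frac{2 O}{27 + A}$ ($B{\left(O,A \right)} = \frac{O + O}{A + 27} = \frac{2 O}{27 + A}$)
$\left(-375 + B{\left(-14,-11 \right)}\right)^{2} = \left(-375 + 2 \left(-14\right) \frac{1}{27 - 11}\right)^{2} = \left(-375 + 2 \left(-14\right) \frac{1}{16}\right)^{2} = \left(-375 - \frac{7}{4}\right)^{2} = \left(- \frac{1507}{4}\right)^{2} = \frac{2271049}{16}$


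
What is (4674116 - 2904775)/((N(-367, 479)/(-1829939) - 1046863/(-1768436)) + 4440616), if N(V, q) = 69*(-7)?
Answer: 5725817499891518764/14370412596626674809 ≈ 0.39845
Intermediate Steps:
N(V, q) = -483
(4674116 - 2904775)/((N(-367, 479)/(-1829939) - 1046863/(-1768436)) + 4440616) = (4674116 - 2904775)/((-483/(-1829939) - 1046863/(-1768436)) + 4440616) = 1769341/((-483*(-1/1829939) - 1046863*(-1/1768436)) + 4440616) = 1769341/((483/1829939 + 1046863/1768436) + 4440616) = 1769341/(1916549585945/3236130005404 + 4440616) = 1769341/(14370412596626674809/3236130005404) = 1769341*(3236130005404/14370412596626674809) = 5725817499891518764/14370412596626674809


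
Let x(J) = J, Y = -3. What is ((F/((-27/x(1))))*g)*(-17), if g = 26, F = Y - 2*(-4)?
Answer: 2210/27 ≈ 81.852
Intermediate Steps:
F = 5 (F = -3 - 2*(-4) = -3 + 8 = 5)
((F/((-27/x(1))))*g)*(-17) = ((5/((-27/1)))*26)*(-17) = ((5/((-27*1)))*26)*(-17) = ((5/(-27))*26)*(-17) = ((5*(-1/27))*26)*(-17) = -5/27*26*(-17) = -130/27*(-17) = 2210/27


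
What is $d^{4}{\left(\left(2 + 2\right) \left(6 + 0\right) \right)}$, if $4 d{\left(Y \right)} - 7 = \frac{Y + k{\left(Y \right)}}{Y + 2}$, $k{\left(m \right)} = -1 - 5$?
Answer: $\frac{390625}{28561} \approx 13.677$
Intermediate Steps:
$k{\left(m \right)} = -6$
$d{\left(Y \right)} = \frac{7}{4} + \frac{-6 + Y}{4 \left(2 + Y\right)}$ ($d{\left(Y \right)} = \frac{7}{4} + \frac{\left(Y - 6\right) \frac{1}{Y + 2}}{4} = \frac{7}{4} + \frac{\left(-6 + Y\right) \frac{1}{2 + Y}}{4} = \frac{7}{4} + \frac{\frac{1}{2 + Y} \left(-6 + Y\right)}{4} = \frac{7}{4} + \frac{-6 + Y}{4 \left(2 + Y\right)}$)
$d^{4}{\left(\left(2 + 2\right) \left(6 + 0\right) \right)} = \left(\frac{2 \left(1 + \left(2 + 2\right) \left(6 + 0\right)\right)}{2 + \left(2 + 2\right) \left(6 + 0\right)}\right)^{4} = \left(\frac{2 \left(1 + 4 \cdot 6\right)}{2 + 4 \cdot 6}\right)^{4} = \left(\frac{2 \left(1 + 24\right)}{2 + 24}\right)^{4} = \left(2 \cdot \frac{1}{26} \cdot 25\right)^{4} = \left(\frac{25}{13}\right)^{4} = \frac{390625}{28561}$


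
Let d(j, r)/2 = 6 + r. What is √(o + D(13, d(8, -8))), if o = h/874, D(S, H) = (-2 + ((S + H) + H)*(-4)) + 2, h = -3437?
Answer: I*√18281458/874 ≈ 4.8921*I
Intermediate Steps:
d(j, r) = 12 + 2*r (d(j, r) = 2*(6 + r) = 12 + 2*r)
D(S, H) = -8*H - 4*S (D(S, H) = (-2 + ((H + S) + H)*(-4)) + 2 = (-2 + (S + 2*H)*(-4)) + 2 = (-2 + (-8*H - 4*S)) + 2 = (-2 - 8*H - 4*S) + 2 = -8*H - 4*S)
o = -3437/874 ≈ -3.9325
√(o + D(13, d(8, -8))) = √(-3437/874 + (-8*(12 + 2*(-8)) - 4*13)) = √(-3437/874 + (-8*(12 - 16) - 52)) = √(-3437/874 + (-8*(-4) - 52)) = √(-3437/874 + (32 - 52)) = √(-3437/874 - 20) = √(-20917/874) = I*√18281458/874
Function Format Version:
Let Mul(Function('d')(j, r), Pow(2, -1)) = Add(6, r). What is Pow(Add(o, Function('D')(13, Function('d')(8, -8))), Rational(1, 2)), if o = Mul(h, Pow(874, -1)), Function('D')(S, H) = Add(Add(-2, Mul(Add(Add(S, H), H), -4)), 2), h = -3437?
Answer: Mul(Rational(1, 874), I, Pow(18281458, Rational(1, 2))) ≈ Mul(4.8921, I)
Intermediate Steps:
Function('d')(j, r) = Add(12, Mul(2, r)) (Function('d')(j, r) = Mul(2, Add(6, r)) = Add(12, Mul(2, r)))
Function('D')(S, H) = Add(Mul(-8, H), Mul(-4, S)) (Function('D')(S, H) = Add(Add(-2, Mul(Add(Add(H, S), H), -4)), 2) = Add(Add(-2, Mul(Add(S, Mul(2, H)), -4)), 2) = Add(Add(-2, Add(Mul(-8, H), Mul(-4, S))), 2) = Add(Add(-2, Mul(-8, H), Mul(-4, S)), 2) = Add(Mul(-8, H), Mul(-4, S)))
o = Rational(-3437, 874) (o = Mul(-3437, Pow(874, -1)) = Mul(-3437, Rational(1, 874)) = Rational(-3437, 874) ≈ -3.9325)
Pow(Add(o, Function('D')(13, Function('d')(8, -8))), Rational(1, 2)) = Pow(Add(Rational(-3437, 874), Add(Mul(-8, Add(12, Mul(2, -8))), Mul(-4, 13))), Rational(1, 2)) = Pow(Add(Rational(-3437, 874), Add(Mul(-8, Add(12, -16)), -52)), Rational(1, 2)) = Pow(Add(Rational(-3437, 874), Add(Mul(-8, -4), -52)), Rational(1, 2)) = Pow(Add(Rational(-3437, 874), Add(32, -52)), Rational(1, 2)) = Pow(Add(Rational(-3437, 874), -20), Rational(1, 2)) = Pow(Rational(-20917, 874), Rational(1, 2)) = Mul(Rational(1, 874), I, Pow(18281458, Rational(1, 2)))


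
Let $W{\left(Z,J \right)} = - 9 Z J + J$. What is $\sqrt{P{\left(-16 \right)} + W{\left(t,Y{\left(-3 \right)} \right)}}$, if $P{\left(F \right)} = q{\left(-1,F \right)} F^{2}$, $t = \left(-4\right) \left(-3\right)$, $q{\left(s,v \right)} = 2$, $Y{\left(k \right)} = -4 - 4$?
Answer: $6 \sqrt{38} \approx 36.987$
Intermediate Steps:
$Y{\left(k \right)} = -8$ ($Y{\left(k \right)} = -4 - 4 = -8$)
$t = 12$
$W{\left(Z,J \right)} = J - 9 J Z$ ($W{\left(Z,J \right)} = - 9 J Z + J = J - 9 J Z$)
$P{\left(F \right)} = 2 F^{2}$
$\sqrt{P{\left(-16 \right)} + W{\left(t,Y{\left(-3 \right)} \right)}} = \sqrt{2 \left(-16\right)^{2} - 8 \left(1 - 108\right)} = \sqrt{2 \cdot 256 - 8 \left(1 - 108\right)} = \sqrt{512 - -856} = \sqrt{512 + 856} = \sqrt{1368} = 6 \sqrt{38}$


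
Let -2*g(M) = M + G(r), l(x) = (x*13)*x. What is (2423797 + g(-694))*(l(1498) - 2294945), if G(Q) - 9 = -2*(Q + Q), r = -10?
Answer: 130306638364573/2 ≈ 6.5153e+13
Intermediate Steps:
G(Q) = 9 - 4*Q (G(Q) = 9 - 2*(Q + Q) = 9 - 4*Q)
l(x) = 13*x² (l(x) = (13*x)*x = 13*x²)
g(M) = -49/2 - M/2 (g(M) = -(M + (9 - 4*(-10)))/2 = -(M + (9 + 40))/2 = -(M + 49)/2 = -(49 + M)/2 = -49/2 - M/2)
(2423797 + g(-694))*(l(1498) - 2294945) = (2423797 + (-49/2 - ½*(-694)))*(13*1498² - 2294945) = (2423797 + (-49/2 + 347))*(13*2244004 - 2294945) = (2423797 + 645/2)*(29172052 - 2294945) = (4848239/2)*26877107 = 130306638364573/2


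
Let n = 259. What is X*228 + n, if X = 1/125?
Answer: 32603/125 ≈ 260.82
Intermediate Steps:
X = 1/125 ≈ 0.0080000
X*228 + n = (1/125)*228 + 259 = 228/125 + 259 = 32603/125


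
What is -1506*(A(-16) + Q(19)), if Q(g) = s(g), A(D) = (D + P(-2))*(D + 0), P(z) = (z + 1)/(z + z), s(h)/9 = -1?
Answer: -365958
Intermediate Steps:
s(h) = -9 (s(h) = 9*(-1) = -9)
P(z) = (1 + z)/(2*z) (P(z) = (1 + z)/((2*z)) = (1 + z)*(1/(2*z)) = (1 + z)/(2*z))
A(D) = D*(¼ + D) (A(D) = (D + (½)*(1 - 2)/(-2))*(D + 0) = (D + (½)*(-½)*(-1))*D = (D + ¼)*D = (¼ + D)*D = D*(¼ + D))
Q(g) = -9
-1506*(A(-16) + Q(19)) = -1506*(-16*(¼ - 16) - 9) = -1506*(-16*(-63/4) - 9) = -1506*(252 - 9) = -1506*243 = -365958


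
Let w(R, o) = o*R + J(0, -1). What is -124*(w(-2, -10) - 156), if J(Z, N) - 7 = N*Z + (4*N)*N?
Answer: 15500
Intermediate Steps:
J(Z, N) = 7 + 4*N² + N*Z (J(Z, N) = 7 + (N*Z + (4*N)*N) = 7 + (N*Z + 4*N²) = 7 + (4*N² + N*Z) = 7 + 4*N² + N*Z)
w(R, o) = 11 + R*o (w(R, o) = o*R + (7 + 4*(-1)² - 1*0) = R*o + (7 + 4*1 + 0) = R*o + (7 + 4 + 0) = R*o + 11 = 11 + R*o)
-124*(w(-2, -10) - 156) = -124*((11 - 2*(-10)) - 156) = -124*((11 + 20) - 156) = -124*(31 - 156) = -124*(-125) = 15500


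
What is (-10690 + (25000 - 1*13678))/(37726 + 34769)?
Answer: 632/72495 ≈ 0.0087178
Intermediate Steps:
(-10690 + (25000 - 1*13678))/(37726 + 34769) = (-10690 + (25000 - 13678))/72495 = (-10690 + 11322)*(1/72495) = 632*(1/72495) = 632/72495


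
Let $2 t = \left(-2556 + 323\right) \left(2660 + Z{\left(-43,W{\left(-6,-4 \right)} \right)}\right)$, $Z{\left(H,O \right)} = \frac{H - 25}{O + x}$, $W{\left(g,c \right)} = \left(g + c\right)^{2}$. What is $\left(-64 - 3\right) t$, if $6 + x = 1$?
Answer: $\frac{18898263076}{95} \approx 1.9893 \cdot 10^{8}$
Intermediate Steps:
$x = -5$ ($x = -6 + 1 = -5$)
$W{\left(g,c \right)} = \left(c + g\right)^{2}$
$Z{\left(H,O \right)} = \frac{-25 + H}{-5 + O}$ ($Z{\left(H,O \right)} = \frac{H - 25}{O - 5} = \frac{-25 + H}{-5 + O}$)
$t = - \frac{282063628}{95}$ ($t = \frac{\left(-2556 + 323\right) \left(2660 + \frac{-25 - 43}{-5 + \left(-4 - 6\right)^{2}}\right)}{2} = \frac{\left(-2233\right) \left(2660 + \frac{1}{-5 + \left(-10\right)^{2}} \left(-68\right)\right)}{2} = \frac{\left(-2233\right) \left(2660 + \frac{1}{-5 + 100} \left(-68\right)\right)}{2} = \frac{\left(-2233\right) \left(2660 + \frac{1}{95} \left(-68\right)\right)}{2} = \frac{\left(-2233\right) \left(2660 - \frac{68}{95}\right)}{2} = \frac{\left(-2233\right) \frac{252632}{95}}{2} = \frac{1}{2} \left(- \frac{564127256}{95}\right) = - \frac{282063628}{95} \approx -2.9691 \cdot 10^{6}$)
$\left(-64 - 3\right) t = \left(-64 - 3\right) \left(- \frac{282063628}{95}\right) = \left(-67\right) \left(- \frac{282063628}{95}\right) = \frac{18898263076}{95}$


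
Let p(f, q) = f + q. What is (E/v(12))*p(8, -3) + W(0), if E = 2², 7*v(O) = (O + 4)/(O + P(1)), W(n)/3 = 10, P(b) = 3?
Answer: 645/4 ≈ 161.25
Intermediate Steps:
W(n) = 30 (W(n) = 3*10 = 30)
v(O) = (4 + O)/(7*(3 + O)) (v(O) = ((O + 4)/(O + 3))/7 = ((4 + O)/(3 + O))/7 = (4 + O)/(7*(3 + O)))
E = 4
(E/v(12))*p(8, -3) + W(0) = (4/(((4 + 12)/(7*(3 + 12)))))*(8 - 3) + 30 = (4/(((⅐)*16/15)))*5 + 30 = (4/(((⅐)*(1/15)*16)))*5 + 30 = (4/(16/105))*5 + 30 = (4*(105/16))*5 + 30 = (105/4)*5 + 30 = 525/4 + 30 = 645/4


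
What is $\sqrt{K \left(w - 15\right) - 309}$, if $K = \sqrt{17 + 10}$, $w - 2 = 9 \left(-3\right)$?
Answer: $\sqrt{-309 - 120 \sqrt{3}} \approx 22.734 i$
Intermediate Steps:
$w = -25$ ($w = 2 + 9 \left(-3\right) = 2 - 27 = -25$)
$K = 3 \sqrt{3}$ ($K = \sqrt{27} = 3 \sqrt{3} \approx 5.1962$)
$\sqrt{K \left(w - 15\right) - 309} = \sqrt{3 \sqrt{3} \left(-25 - 15\right) - 309} = \sqrt{3 \sqrt{3} \left(-40\right) - 309} = \sqrt{- 120 \sqrt{3} - 309} = \sqrt{-309 - 120 \sqrt{3}}$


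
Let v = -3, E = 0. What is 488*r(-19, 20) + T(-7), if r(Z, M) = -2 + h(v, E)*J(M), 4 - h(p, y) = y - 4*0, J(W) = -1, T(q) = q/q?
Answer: -2927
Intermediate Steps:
T(q) = 1
h(p, y) = 4 - y (h(p, y) = 4 - (y - 4*0) = 4 - (y + 0) = 4 - y)
r(Z, M) = -6 (r(Z, M) = -2 + (4 - 1*0)*(-1) = -2 + (4 + 0)*(-1) = -2 + 4*(-1) = -2 - 4 = -6)
488*r(-19, 20) + T(-7) = 488*(-6) + 1 = -2928 + 1 = -2927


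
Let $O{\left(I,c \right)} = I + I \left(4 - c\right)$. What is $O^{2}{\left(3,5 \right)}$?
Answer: $0$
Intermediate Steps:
$O^{2}{\left(3,5 \right)} = \left(3 \left(5 - 5\right)\right)^{2} = \left(3 \cdot 0\right)^{2} = 0^{2} = 0$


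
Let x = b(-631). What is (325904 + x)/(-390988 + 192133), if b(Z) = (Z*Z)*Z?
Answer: 250913687/198855 ≈ 1261.8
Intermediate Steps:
b(Z) = Z³ (b(Z) = Z²*Z = Z³)
x = -251239591 (x = (-631)³ = -251239591)
(325904 + x)/(-390988 + 192133) = (325904 - 251239591)/(-390988 + 192133) = -250913687/(-198855) = -250913687*(-1/198855) = 250913687/198855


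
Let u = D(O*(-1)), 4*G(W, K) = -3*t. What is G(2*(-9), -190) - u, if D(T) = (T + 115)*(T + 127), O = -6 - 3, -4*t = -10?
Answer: -134927/8 ≈ -16866.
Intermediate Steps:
t = 5/2 (t = -¼*(-10) = 5/2 ≈ 2.5000)
O = -9
D(T) = (115 + T)*(127 + T)
G(W, K) = -15/8 (G(W, K) = (-3*5/2)/4 = (¼)*(-15/2) = -15/8)
u = 16864 (u = 14605 + (-9*(-1))² + 242*(-9*(-1)) = 14605 + 9² + 242*9 = 14605 + 81 + 2178 = 16864)
G(2*(-9), -190) - u = -15/8 - 1*16864 = -15/8 - 16864 = -134927/8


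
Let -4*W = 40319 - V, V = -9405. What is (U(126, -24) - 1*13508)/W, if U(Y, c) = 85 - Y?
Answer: 13549/12431 ≈ 1.0899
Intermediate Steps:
W = -12431 (W = -(40319 - 1*(-9405))/4 = -(40319 + 9405)/4 = -1/4*49724 = -12431)
(U(126, -24) - 1*13508)/W = ((85 - 1*126) - 1*13508)/(-12431) = ((85 - 126) - 13508)*(-1/12431) = (-41 - 13508)*(-1/12431) = -13549*(-1/12431) = 13549/12431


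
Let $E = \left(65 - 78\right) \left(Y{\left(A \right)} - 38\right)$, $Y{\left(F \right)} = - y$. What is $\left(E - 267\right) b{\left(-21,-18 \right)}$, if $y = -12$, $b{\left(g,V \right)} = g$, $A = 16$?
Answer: $-1491$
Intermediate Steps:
$Y{\left(F \right)} = 12$ ($Y{\left(F \right)} = \left(-1\right) \left(-12\right) = 12$)
$E = 338$ ($E = \left(65 - 78\right) \left(12 - 38\right) = \left(-13\right) \left(-26\right) = 338$)
$\left(E - 267\right) b{\left(-21,-18 \right)} = \left(338 - 267\right) \left(-21\right) = 71 \left(-21\right) = -1491$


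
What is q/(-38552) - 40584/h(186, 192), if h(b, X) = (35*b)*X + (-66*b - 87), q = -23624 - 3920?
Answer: 1355111485/1987929061 ≈ 0.68167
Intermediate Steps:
q = -27544
h(b, X) = -87 - 66*b + 35*X*b (h(b, X) = 35*X*b + (-87 - 66*b) = -87 - 66*b + 35*X*b)
q/(-38552) - 40584/h(186, 192) = -27544/(-38552) - 40584/(-87 - 66*186 + 35*192*186) = -27544*(-1/38552) - 40584/(-87 - 12276 + 1249920) = 3443/4819 - 40584/1237557 = 3443/4819 - 40584*1/1237557 = 3443/4819 - 13528/412519 = 1355111485/1987929061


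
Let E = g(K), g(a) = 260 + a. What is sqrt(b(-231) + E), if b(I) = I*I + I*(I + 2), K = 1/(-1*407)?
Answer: 3*sqrt(1960547897)/407 ≈ 326.37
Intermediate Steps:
K = -1/407 (K = 1/(-407) = -1/407 ≈ -0.0024570)
b(I) = I**2 + I*(2 + I)
E = 105819/407 (E = 260 - 1/407 = 105819/407 ≈ 260.00)
sqrt(b(-231) + E) = sqrt(2*(-231)*(1 - 231) + 105819/407) = sqrt(2*(-231)*(-230) + 105819/407) = sqrt(106260 + 105819/407) = sqrt(43353639/407) = 3*sqrt(1960547897)/407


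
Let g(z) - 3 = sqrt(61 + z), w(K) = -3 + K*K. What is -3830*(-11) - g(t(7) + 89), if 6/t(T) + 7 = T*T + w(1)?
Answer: 42127 - sqrt(15015)/10 ≈ 42115.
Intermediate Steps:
w(K) = -3 + K**2
t(T) = 6/(-9 + T**2) (t(T) = 6/(-7 + (T*T + (-3 + 1**2))) = 6/(-7 + (T**2 + (-3 + 1))) = 6/(-7 + (T**2 - 2)) = 6/(-7 + (-2 + T**2)) = 6/(-9 + T**2))
g(z) = 3 + sqrt(61 + z)
-3830*(-11) - g(t(7) + 89) = -3830*(-11) - (3 + sqrt(61 + (6/(-9 + 7**2) + 89))) = 42130 - (3 + sqrt(61 + (6/(-9 + 49) + 89))) = 42130 - (3 + sqrt(61 + (6/40 + 89))) = 42130 - (3 + sqrt(61 + (6*(1/40) + 89))) = 42130 - (3 + sqrt(61 + (3/20 + 89))) = 42130 - (3 + sqrt(61 + 1783/20)) = 42130 - (3 + sqrt(3003/20)) = 42130 - (3 + sqrt(15015)/10) = 42130 + (-3 - sqrt(15015)/10) = 42127 - sqrt(15015)/10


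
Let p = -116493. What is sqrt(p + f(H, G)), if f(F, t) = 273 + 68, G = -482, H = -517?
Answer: 2*I*sqrt(29038) ≈ 340.81*I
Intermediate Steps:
f(F, t) = 341
sqrt(p + f(H, G)) = sqrt(-116493 + 341) = sqrt(-116152) = 2*I*sqrt(29038)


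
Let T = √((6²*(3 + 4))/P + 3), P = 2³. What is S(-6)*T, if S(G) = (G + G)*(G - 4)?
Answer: 60*√138 ≈ 704.84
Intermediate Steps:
S(G) = 2*G*(-4 + G) (S(G) = (2*G)*(-4 + G) = 2*G*(-4 + G))
P = 8
T = √138/2 (T = √((6²*(3 + 4))/8 + 3) = √((36*7)*(⅛) + 3) = √(252*(⅛) + 3) = √(63/2 + 3) = √(69/2) = √138/2 ≈ 5.8737)
S(-6)*T = (2*(-6)*(-4 - 6))*(√138/2) = (2*(-6)*(-10))*(√138/2) = 120*(√138/2) = 60*√138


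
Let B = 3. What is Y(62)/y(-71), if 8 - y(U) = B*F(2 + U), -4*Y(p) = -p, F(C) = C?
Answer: 31/430 ≈ 0.072093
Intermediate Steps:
Y(p) = p/4 (Y(p) = -(-1)*p/4 = p/4)
y(U) = 2 - 3*U (y(U) = 8 - 3*(2 + U) = 8 - (6 + 3*U) = 8 + (-6 - 3*U) = 2 - 3*U)
Y(62)/y(-71) = ((¼)*62)/(2 - 3*(-71)) = 31/(2*(2 + 213)) = (31/2)/215 = (31/2)*(1/215) = 31/430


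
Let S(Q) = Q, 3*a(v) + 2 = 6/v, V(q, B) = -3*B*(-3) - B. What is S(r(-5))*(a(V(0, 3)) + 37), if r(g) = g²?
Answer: 10925/12 ≈ 910.42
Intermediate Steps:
V(q, B) = 8*B (V(q, B) = 9*B - B = 8*B)
a(v) = -⅔ + 2/v (a(v) = -⅔ + (6/v)/3 = -⅔ + 2/v)
S(r(-5))*(a(V(0, 3)) + 37) = (-5)²*((-⅔ + 2/((8*3))) + 37) = 25*((-⅔ + 2/24) + 37) = 25*((-⅔ + 2*(1/24)) + 37) = 25*((-⅔ + 1/12) + 37) = 25*(-7/12 + 37) = 25*(437/12) = 10925/12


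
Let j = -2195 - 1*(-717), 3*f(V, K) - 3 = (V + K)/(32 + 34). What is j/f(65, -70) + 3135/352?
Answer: -9309603/6176 ≈ -1507.4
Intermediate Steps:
f(V, K) = 1 + K/198 + V/198 (f(V, K) = 1 + ((V + K)/(32 + 34))/3 = 1 + ((K + V)/66)/3 = 1 + ((K + V)*(1/66))/3 = 1 + (K/66 + V/66)/3 = 1 + (K/198 + V/198) = 1 + K/198 + V/198)
j = -1478 (j = -2195 + 717 = -1478)
j/f(65, -70) + 3135/352 = -1478/(1 + (1/198)*(-70) + (1/198)*65) + 3135/352 = -1478/(1 - 35/99 + 65/198) + 3135*(1/352) = -1478/193/198 + 285/32 = -1478*198/193 + 285/32 = -292644/193 + 285/32 = -9309603/6176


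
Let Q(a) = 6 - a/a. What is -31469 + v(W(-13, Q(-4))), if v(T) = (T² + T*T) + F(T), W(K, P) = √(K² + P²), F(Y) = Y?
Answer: -31081 + √194 ≈ -31067.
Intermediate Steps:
Q(a) = 5 (Q(a) = 6 - 1*1 = 6 - 1 = 5)
v(T) = T + 2*T² (v(T) = (T² + T*T) + T = (T² + T²) + T = 2*T² + T = T + 2*T²)
-31469 + v(W(-13, Q(-4))) = -31469 + √((-13)² + 5²)*(1 + 2*√((-13)² + 5²)) = -31469 + √(169 + 25)*(1 + 2*√(169 + 25)) = -31469 + √194*(1 + 2*√194)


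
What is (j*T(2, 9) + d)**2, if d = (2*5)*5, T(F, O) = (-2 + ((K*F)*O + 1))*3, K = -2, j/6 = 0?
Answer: 2500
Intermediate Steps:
j = 0 (j = 6*0 = 0)
T(F, O) = -3 - 6*F*O (T(F, O) = (-2 + ((-2*F)*O + 1))*3 = (-2 + (-2*F*O + 1))*3 = (-2 + (1 - 2*F*O))*3 = (-1 - 2*F*O)*3 = -3 - 6*F*O)
d = 50 (d = 10*5 = 50)
(j*T(2, 9) + d)**2 = (0*(-3 - 6*2*9) + 50)**2 = (0*(-3 - 108) + 50)**2 = (0*(-111) + 50)**2 = (0 + 50)**2 = 50**2 = 2500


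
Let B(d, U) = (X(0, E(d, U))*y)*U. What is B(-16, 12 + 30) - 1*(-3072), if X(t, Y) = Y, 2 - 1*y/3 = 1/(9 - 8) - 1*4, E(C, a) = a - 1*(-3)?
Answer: 31422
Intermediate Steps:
E(C, a) = 3 + a (E(C, a) = a + 3 = 3 + a)
y = 15 (y = 6 - 3*(1/(9 - 8) - 1*4) = 6 - 3*(1/1 - 4) = 6 - 3*(1 - 4) = 6 - 3*(-3) = 6 + 9 = 15)
B(d, U) = U*(45 + 15*U) (B(d, U) = ((3 + U)*15)*U = (45 + 15*U)*U = U*(45 + 15*U))
B(-16, 12 + 30) - 1*(-3072) = 15*(12 + 30)*(3 + (12 + 30)) - 1*(-3072) = 15*42*(3 + 42) + 3072 = 15*42*45 + 3072 = 28350 + 3072 = 31422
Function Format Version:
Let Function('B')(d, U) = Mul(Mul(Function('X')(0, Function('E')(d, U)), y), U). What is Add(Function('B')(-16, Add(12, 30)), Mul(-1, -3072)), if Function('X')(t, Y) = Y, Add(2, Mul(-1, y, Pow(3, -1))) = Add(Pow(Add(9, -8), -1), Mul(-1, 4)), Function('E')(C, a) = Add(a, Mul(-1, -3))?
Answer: 31422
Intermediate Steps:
Function('E')(C, a) = Add(3, a) (Function('E')(C, a) = Add(a, 3) = Add(3, a))
y = 15 (y = Add(6, Mul(-3, Add(Pow(Add(9, -8), -1), Mul(-1, 4)))) = Add(6, Mul(-3, Add(Pow(1, -1), -4))) = Add(6, Mul(-3, Add(1, -4))) = Add(6, Mul(-3, -3)) = Add(6, 9) = 15)
Function('B')(d, U) = Mul(U, Add(45, Mul(15, U))) (Function('B')(d, U) = Mul(Mul(Add(3, U), 15), U) = Mul(Add(45, Mul(15, U)), U) = Mul(U, Add(45, Mul(15, U))))
Add(Function('B')(-16, Add(12, 30)), Mul(-1, -3072)) = Add(Mul(15, Add(12, 30), Add(3, Add(12, 30))), Mul(-1, -3072)) = Add(Mul(15, 42, Add(3, 42)), 3072) = Add(Mul(15, 42, 45), 3072) = Add(28350, 3072) = 31422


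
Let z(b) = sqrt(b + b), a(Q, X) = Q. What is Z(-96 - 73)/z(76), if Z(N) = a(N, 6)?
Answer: -169*sqrt(38)/76 ≈ -13.708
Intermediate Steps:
Z(N) = N
z(b) = sqrt(2)*sqrt(b) (z(b) = sqrt(2*b) = sqrt(2)*sqrt(b))
Z(-96 - 73)/z(76) = (-96 - 73)/((sqrt(2)*sqrt(76))) = -169*sqrt(38)/76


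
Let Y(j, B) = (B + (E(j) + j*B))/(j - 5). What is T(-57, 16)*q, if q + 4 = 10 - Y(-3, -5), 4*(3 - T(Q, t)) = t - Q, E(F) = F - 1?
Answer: -1647/16 ≈ -102.94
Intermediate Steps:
E(F) = -1 + F
T(Q, t) = 3 - t/4 + Q/4 (T(Q, t) = 3 - (t - Q)/4 = 3 + (-t/4 + Q/4) = 3 - t/4 + Q/4)
Y(j, B) = (-1 + B + j + B*j)/(-5 + j) (Y(j, B) = (B + ((-1 + j) + j*B))/(j - 5) = (B + ((-1 + j) + B*j))/(-5 + j) = (B + (-1 + j + B*j))/(-5 + j) = (-1 + B + j + B*j)/(-5 + j))
q = 27/4 (q = -4 + (10 - (-1 - 5 - 3 - 5*(-3))/(-5 - 3)) = -4 + (10 - (-1 - 5 - 3 + 15)/(-8)) = -4 + (10 - (-1)*6/8) = -4 + (10 - 1*(-3/4)) = -4 + (10 + 3/4) = -4 + 43/4 = 27/4 ≈ 6.7500)
T(-57, 16)*q = (3 - 1/4*16 + (1/4)*(-57))*(27/4) = (3 - 4 - 57/4)*(27/4) = -61/4*27/4 = -1647/16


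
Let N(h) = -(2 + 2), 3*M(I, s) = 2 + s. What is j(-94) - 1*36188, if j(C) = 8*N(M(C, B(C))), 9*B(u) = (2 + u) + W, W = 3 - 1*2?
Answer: -36220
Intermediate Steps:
W = 1 (W = 3 - 2 = 1)
B(u) = ⅓ + u/9 (B(u) = ((2 + u) + 1)/9 = (3 + u)/9 = ⅓ + u/9)
M(I, s) = ⅔ + s/3 (M(I, s) = (2 + s)/3 = ⅔ + s/3)
N(h) = -4 (N(h) = -1*4 = -4)
j(C) = -32 (j(C) = 8*(-4) = -32)
j(-94) - 1*36188 = -32 - 1*36188 = -32 - 36188 = -36220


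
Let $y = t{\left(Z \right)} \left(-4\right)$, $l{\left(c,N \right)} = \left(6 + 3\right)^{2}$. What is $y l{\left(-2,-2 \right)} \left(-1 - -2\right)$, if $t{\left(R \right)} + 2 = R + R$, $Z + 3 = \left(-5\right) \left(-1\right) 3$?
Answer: $-7128$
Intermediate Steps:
$Z = 12$ ($Z = -3 + \left(-5\right) \left(-1\right) 3 = -3 + 5 \cdot 3 = -3 + 15 = 12$)
$l{\left(c,N \right)} = 81$ ($l{\left(c,N \right)} = 9^{2} = 81$)
$t{\left(R \right)} = -2 + 2 R$ ($t{\left(R \right)} = -2 + \left(R + R\right) = -2 + 2 R$)
$y = -88$ ($y = \left(-2 + 2 \cdot 12\right) \left(-4\right) = \left(-2 + 24\right) \left(-4\right) = 22 \left(-4\right) = -88$)
$y l{\left(-2,-2 \right)} \left(-1 - -2\right) = \left(-88\right) 81 \left(-1 - -2\right) = - 7128 \left(-1 + 2\right) = \left(-7128\right) 1 = -7128$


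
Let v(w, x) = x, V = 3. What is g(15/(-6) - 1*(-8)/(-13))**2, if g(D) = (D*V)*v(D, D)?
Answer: 387420489/456976 ≈ 847.79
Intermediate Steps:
g(D) = 3*D**2 (g(D) = (D*3)*D = (3*D)*D = 3*D**2)
g(15/(-6) - 1*(-8)/(-13))**2 = (3*(15/(-6) - 1*(-8)/(-13))**2)**2 = (3*(15*(-1/6) + 8*(-1/13))**2)**2 = (3*(-5/2 - 8/13)**2)**2 = (3*(-81/26)**2)**2 = (3*(6561/676))**2 = (19683/676)**2 = 387420489/456976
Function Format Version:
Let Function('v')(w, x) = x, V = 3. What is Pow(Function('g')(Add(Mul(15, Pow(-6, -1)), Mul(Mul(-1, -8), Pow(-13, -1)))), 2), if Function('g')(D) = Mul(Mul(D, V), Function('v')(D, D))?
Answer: Rational(387420489, 456976) ≈ 847.79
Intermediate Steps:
Function('g')(D) = Mul(3, Pow(D, 2)) (Function('g')(D) = Mul(Mul(D, 3), D) = Mul(Mul(3, D), D) = Mul(3, Pow(D, 2)))
Pow(Function('g')(Add(Mul(15, Pow(-6, -1)), Mul(Mul(-1, -8), Pow(-13, -1)))), 2) = Pow(Mul(3, Pow(Add(Mul(15, Pow(-6, -1)), Mul(Mul(-1, -8), Pow(-13, -1))), 2)), 2) = Pow(Mul(3, Pow(Add(Mul(15, Rational(-1, 6)), Mul(8, Rational(-1, 13))), 2)), 2) = Pow(Mul(3, Pow(Add(Rational(-5, 2), Rational(-8, 13)), 2)), 2) = Pow(Mul(3, Pow(Rational(-81, 26), 2)), 2) = Pow(Mul(3, Rational(6561, 676)), 2) = Pow(Rational(19683, 676), 2) = Rational(387420489, 456976)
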